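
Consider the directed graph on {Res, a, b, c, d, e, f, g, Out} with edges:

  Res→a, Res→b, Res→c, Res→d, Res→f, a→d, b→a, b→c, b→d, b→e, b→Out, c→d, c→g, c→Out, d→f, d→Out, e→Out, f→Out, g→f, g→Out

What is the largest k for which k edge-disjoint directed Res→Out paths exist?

Assign every edge capacity 1; by Menger, the answer equals the max flow.
Path Res→b→Out (+1); total 1.
Path Res→c→Out (+1); total 2.
Path Res→d→Out (+1); total 3.
Path Res→f→Out (+1); total 4.
No residual Res→Out path; max flow = 4.
Certifying cut of size 4: {Res→b, Res→c, d→Out, f→Out}.

4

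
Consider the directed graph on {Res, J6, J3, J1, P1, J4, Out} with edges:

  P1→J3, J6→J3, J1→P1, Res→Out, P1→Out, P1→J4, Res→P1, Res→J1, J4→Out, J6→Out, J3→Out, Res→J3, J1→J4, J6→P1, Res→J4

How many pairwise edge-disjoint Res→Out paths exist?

4

Assign every edge capacity 1; by Menger, the answer equals the max flow.
Path Res→Out (+1); total 1.
Path Res→J3→Out (+1); total 2.
Path Res→P1→Out (+1); total 3.
Path Res→J4→Out (+1); total 4.
No residual Res→Out path; max flow = 4.
Certifying cut of size 4: {J3→Out, J4→Out, P1→Out, Res→Out}.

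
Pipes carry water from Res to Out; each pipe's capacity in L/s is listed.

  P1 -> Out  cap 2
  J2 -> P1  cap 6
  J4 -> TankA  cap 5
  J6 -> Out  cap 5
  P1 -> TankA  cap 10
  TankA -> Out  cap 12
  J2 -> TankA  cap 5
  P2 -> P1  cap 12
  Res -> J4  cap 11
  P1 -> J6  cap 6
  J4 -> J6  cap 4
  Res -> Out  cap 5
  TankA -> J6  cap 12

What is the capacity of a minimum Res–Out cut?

Augment Res→Out: bottleneck 5, flow now 5.
Augment Res→J4→TankA→Out: bottleneck 5, flow now 10.
Augment Res→J4→J6→Out: bottleneck 4, flow now 14.
No augmenting path remains; maximum flow = 14.
By max-flow min-cut, the minimum cut capacity equals the max flow.
In the residual graph, reachable from Res: {Res, J4}.
Min-cut edges: Res→Out (5), J4→TankA (5), J4→J6 (4); capacity 5 + 5 + 4 = 14.

14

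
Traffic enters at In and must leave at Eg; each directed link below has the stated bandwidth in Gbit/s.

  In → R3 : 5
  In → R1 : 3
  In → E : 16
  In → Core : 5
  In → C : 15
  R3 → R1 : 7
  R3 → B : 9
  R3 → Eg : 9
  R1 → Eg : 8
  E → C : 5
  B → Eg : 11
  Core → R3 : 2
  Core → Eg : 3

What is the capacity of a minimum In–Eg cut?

Augment In→R3→Eg: bottleneck 5, flow now 5.
Augment In→R1→Eg: bottleneck 3, flow now 8.
Augment In→Core→Eg: bottleneck 3, flow now 11.
Augment In→Core→R3→Eg: bottleneck 2, flow now 13.
No augmenting path remains; maximum flow = 13.
By max-flow min-cut, the minimum cut capacity equals the max flow.
In the residual graph, reachable from In: {In, E, C}.
Min-cut edges: In→R3 (5), In→R1 (3), In→Core (5); capacity 5 + 3 + 5 = 13.

13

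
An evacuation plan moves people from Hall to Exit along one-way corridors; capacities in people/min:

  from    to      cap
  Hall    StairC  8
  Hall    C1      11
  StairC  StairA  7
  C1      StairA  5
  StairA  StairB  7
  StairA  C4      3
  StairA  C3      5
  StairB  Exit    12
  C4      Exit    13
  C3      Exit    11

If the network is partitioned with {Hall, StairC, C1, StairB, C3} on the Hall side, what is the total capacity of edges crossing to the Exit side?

35

Edges leaving {Hall, StairC, C1, StairB, C3}: StairC→StairA (7), C1→StairA (5), StairB→Exit (12), C3→Exit (11).
Cut capacity = 7 + 5 + 12 + 11 = 35.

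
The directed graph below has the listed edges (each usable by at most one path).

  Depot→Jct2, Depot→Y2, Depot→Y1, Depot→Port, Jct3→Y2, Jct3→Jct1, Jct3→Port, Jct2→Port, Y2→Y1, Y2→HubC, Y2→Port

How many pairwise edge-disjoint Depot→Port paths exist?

Assign every edge capacity 1; by Menger, the answer equals the max flow.
Path Depot→Port (+1); total 1.
Path Depot→Jct2→Port (+1); total 2.
Path Depot→Y2→Port (+1); total 3.
No residual Depot→Port path; max flow = 3.
Certifying cut of size 3: {Depot→Jct2, Depot→Port, Depot→Y2}.

3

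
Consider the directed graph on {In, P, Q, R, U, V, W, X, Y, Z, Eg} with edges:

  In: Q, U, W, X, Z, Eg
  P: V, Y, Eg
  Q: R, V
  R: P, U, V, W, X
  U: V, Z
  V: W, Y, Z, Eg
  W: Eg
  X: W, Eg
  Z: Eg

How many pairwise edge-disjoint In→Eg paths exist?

Assign every edge capacity 1; by Menger, the answer equals the max flow.
Augment In→Eg (+1); total 1.
Augment In→W→Eg (+1); total 2.
Augment In→X→Eg (+1); total 3.
Augment In→Z→Eg (+1); total 4.
Augment In→Q→V→Eg (+1); total 5.
Augment In→U→V→Q→R→P→Eg (+1); total 6. (traverses Q→V backwards in the residual graph, cancelling flow on it)
After the cancellation the 6 edge-disjoint paths are: In→Q→R→P→Eg; In→U→V→Eg; In→W→Eg; In→X→Eg; In→Z→Eg; In→Eg.
No residual In→Eg path; max flow = 6.
Certifying cut of size 6: {In→Eg, In→Q, In→U, In→W, In→X, In→Z}.

6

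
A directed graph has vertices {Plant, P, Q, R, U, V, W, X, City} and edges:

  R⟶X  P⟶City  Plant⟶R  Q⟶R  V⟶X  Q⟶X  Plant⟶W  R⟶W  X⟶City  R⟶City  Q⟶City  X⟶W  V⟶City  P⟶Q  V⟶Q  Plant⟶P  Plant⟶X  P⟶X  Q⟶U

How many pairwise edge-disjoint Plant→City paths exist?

Assign every edge capacity 1; by Menger, the answer equals the max flow.
Path Plant→P→City (+1); total 1.
Path Plant→R→City (+1); total 2.
Path Plant→X→City (+1); total 3.
No residual Plant→City path; max flow = 3.
Certifying cut of size 3: {Plant→P, Plant→R, Plant→X}.

3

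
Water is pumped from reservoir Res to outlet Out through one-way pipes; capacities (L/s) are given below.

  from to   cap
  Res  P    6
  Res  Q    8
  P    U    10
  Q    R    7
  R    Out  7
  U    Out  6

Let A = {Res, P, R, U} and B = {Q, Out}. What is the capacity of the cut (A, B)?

Edges leaving {Res, P, R, U}: Res→Q (8), R→Out (7), U→Out (6).
Cut capacity = 8 + 7 + 6 = 21.

21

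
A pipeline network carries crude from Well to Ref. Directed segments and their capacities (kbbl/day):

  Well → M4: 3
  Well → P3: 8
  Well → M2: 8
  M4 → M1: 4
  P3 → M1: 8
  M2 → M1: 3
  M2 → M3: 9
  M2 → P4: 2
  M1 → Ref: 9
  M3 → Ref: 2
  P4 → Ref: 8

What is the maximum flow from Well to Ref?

13

Augment Well→M4→M1→Ref: bottleneck 3, flow now 3.
Augment Well→P3→M1→Ref: bottleneck 6, flow now 9.
Augment Well→M2→M3→Ref: bottleneck 2, flow now 11.
Augment Well→M2→P4→Ref: bottleneck 2, flow now 13.
No augmenting path remains; maximum flow = 13.
In the residual graph, reachable from Well: {Well, M4, P3, M2, M1, M3}.
Min-cut edges: M2→P4 (2), M1→Ref (9), M3→Ref (2); capacity 2 + 9 + 2 = 13.
This cut is saturated, so no flow can exceed 13.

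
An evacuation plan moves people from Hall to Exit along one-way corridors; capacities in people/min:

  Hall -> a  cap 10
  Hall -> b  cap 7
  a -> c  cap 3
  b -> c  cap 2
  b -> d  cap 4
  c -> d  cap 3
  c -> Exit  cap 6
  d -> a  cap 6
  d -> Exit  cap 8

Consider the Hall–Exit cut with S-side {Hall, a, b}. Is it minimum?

Given cut capacity: 3 + 2 + 4 = 9.
Augment Hall→a→c→Exit: bottleneck 3, flow now 3.
Augment Hall→b→c→Exit: bottleneck 2, flow now 5.
Augment Hall→b→d→Exit: bottleneck 4, flow now 9.
No augmenting path remains; maximum flow = 9.
Cut capacity 9 equals the max flow, so it is a minimum cut.

Yes — it is a minimum cut (capacity 9).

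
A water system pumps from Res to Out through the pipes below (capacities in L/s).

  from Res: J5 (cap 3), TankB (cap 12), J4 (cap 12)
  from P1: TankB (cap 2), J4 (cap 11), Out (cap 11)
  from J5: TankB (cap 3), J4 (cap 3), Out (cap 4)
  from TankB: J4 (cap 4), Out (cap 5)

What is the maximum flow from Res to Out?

8

Augment Res→J5→Out: bottleneck 3, flow now 3.
Augment Res→TankB→Out: bottleneck 5, flow now 8.
No augmenting path remains; maximum flow = 8.
In the residual graph, reachable from Res: {Res, TankB, J4}.
Min-cut edges: Res→J5 (3), TankB→Out (5); capacity 3 + 5 = 8.
This cut is saturated, so no flow can exceed 8.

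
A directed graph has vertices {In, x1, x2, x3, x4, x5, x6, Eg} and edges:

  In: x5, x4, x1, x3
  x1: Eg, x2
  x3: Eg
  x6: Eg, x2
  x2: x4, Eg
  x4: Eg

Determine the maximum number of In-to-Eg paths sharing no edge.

3

Assign every edge capacity 1; by Menger, the answer equals the max flow.
Path In→x1→Eg (+1); total 1.
Path In→x3→Eg (+1); total 2.
Path In→x4→Eg (+1); total 3.
No residual In→Eg path; max flow = 3.
Certifying cut of size 3: {In→x1, In→x3, In→x4}.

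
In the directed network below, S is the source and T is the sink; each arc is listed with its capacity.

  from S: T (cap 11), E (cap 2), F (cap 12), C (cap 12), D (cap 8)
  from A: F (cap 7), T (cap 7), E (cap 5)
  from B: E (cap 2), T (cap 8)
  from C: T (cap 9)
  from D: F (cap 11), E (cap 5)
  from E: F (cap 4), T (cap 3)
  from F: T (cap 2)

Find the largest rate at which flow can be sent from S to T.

25

Augment S→T: bottleneck 11, flow now 11.
Augment S→C→T: bottleneck 9, flow now 20.
Augment S→E→T: bottleneck 2, flow now 22.
Augment S→F→T: bottleneck 2, flow now 24.
Augment S→D→E→T: bottleneck 1, flow now 25.
No augmenting path remains; maximum flow = 25.
In the residual graph, reachable from S: {S, C, D, E, F}.
Min-cut edges: S→T (11), C→T (9), E→T (3), F→T (2); capacity 11 + 9 + 3 + 2 = 25.
This cut is saturated, so no flow can exceed 25.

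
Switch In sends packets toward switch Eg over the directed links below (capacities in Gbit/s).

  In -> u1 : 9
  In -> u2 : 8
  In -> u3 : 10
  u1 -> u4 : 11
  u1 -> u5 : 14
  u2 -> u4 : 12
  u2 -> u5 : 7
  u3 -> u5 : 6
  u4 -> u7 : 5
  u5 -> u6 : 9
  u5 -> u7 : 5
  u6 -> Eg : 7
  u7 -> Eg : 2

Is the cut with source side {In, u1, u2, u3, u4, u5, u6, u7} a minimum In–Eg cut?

Yes — it is a minimum cut (capacity 9).

Given cut capacity: 7 + 2 = 9.
Augment In→u1→u4→u7→Eg: bottleneck 2, flow now 2.
Augment In→u1→u5→u6→Eg: bottleneck 7, flow now 9.
No augmenting path remains; maximum flow = 9.
Cut capacity 9 equals the max flow, so it is a minimum cut.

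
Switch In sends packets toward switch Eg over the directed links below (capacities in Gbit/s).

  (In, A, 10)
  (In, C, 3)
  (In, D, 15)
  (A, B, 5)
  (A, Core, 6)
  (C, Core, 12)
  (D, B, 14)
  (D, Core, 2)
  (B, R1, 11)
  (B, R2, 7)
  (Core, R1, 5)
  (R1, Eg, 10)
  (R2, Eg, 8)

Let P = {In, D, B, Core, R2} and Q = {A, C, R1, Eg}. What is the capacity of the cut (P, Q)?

37

Edges leaving {In, D, B, Core, R2}: In→A (10), In→C (3), B→R1 (11), Core→R1 (5), R2→Eg (8).
Cut capacity = 10 + 3 + 11 + 5 + 8 = 37.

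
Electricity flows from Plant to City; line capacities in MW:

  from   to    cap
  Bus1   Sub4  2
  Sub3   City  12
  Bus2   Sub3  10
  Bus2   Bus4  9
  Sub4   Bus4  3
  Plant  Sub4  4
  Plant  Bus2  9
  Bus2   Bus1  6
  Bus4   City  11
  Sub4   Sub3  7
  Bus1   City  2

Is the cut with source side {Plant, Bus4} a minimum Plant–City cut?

No — its capacity is 24, but the minimum cut has capacity 13.

Given cut capacity: 4 + 9 + 11 = 24.
Augment Plant→Sub4→Sub3→City: bottleneck 4, flow now 4.
Augment Plant→Bus2→Sub3→City: bottleneck 8, flow now 12.
Augment Plant→Bus2→Bus4→City: bottleneck 1, flow now 13.
No augmenting path remains; maximum flow = 13.
In the residual graph, reachable from Plant: {Plant}.
Min-cut edges: Plant→Sub4 (4), Plant→Bus2 (9); capacity 4 + 9 = 13.
Cut capacity 24 exceeds the max flow 13, so it is not minimum.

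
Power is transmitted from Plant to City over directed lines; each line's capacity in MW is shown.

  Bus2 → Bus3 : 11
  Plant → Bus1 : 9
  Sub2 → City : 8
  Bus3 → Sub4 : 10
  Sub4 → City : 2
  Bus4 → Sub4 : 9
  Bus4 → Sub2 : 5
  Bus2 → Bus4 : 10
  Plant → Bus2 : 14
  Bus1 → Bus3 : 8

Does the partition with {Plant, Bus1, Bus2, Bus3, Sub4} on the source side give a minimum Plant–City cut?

Given cut capacity: 10 + 2 = 12.
Augment Plant→Bus1→Bus3→Sub4→City: bottleneck 2, flow now 2.
Augment Plant→Bus2→Bus4→Sub2→City: bottleneck 5, flow now 7.
No augmenting path remains; maximum flow = 7.
In the residual graph, reachable from Plant: {Plant, Bus1, Bus2, Bus3, Bus4, Sub4}.
Min-cut edges: Bus4→Sub2 (5), Sub4→City (2); capacity 5 + 2 = 7.
Cut capacity 12 exceeds the max flow 7, so it is not minimum.

No — its capacity is 12, but the minimum cut has capacity 7.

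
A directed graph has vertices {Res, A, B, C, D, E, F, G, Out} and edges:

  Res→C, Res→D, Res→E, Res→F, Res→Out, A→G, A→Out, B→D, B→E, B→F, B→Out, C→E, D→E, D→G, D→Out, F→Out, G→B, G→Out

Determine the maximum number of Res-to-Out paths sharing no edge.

Assign every edge capacity 1; by Menger, the answer equals the max flow.
Path Res→Out (+1); total 1.
Path Res→D→Out (+1); total 2.
Path Res→F→Out (+1); total 3.
No residual Res→Out path; max flow = 3.
Certifying cut of size 3: {Res→D, Res→F, Res→Out}.

3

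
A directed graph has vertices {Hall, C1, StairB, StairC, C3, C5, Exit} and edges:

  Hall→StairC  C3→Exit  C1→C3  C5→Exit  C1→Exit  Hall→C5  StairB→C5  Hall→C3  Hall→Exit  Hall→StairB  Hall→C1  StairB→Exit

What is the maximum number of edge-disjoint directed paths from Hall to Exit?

5

Assign every edge capacity 1; by Menger, the answer equals the max flow.
Path Hall→Exit (+1); total 1.
Path Hall→C1→Exit (+1); total 2.
Path Hall→StairB→Exit (+1); total 3.
Path Hall→C3→Exit (+1); total 4.
Path Hall→C5→Exit (+1); total 5.
No residual Hall→Exit path; max flow = 5.
Certifying cut of size 5: {Hall→C1, Hall→C3, Hall→C5, Hall→Exit, Hall→StairB}.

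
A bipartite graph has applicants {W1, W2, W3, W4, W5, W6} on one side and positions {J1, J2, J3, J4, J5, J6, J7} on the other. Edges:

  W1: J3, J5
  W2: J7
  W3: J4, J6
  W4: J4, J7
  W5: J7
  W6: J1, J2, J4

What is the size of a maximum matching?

5

Unit-capacity flow: source→left, listed edges, right→sink; max matching = max flow.
Augmenting path W1→J3 (+1); matched 1.
Augmenting path W2→J7 (+1); matched 2.
Augmenting path W3→J4 (+1); matched 3.
Augmenting path W6→J1 (+1); matched 4.
Augmenting path W4→J4→W3→J6 (+1); matched 5.
No augmenting path remains; maximum matching = 5.
König certificate: {W1, W3, W4, W6, J7} is a vertex cover of size 5 (every listed pair touches it), so no matching can be larger.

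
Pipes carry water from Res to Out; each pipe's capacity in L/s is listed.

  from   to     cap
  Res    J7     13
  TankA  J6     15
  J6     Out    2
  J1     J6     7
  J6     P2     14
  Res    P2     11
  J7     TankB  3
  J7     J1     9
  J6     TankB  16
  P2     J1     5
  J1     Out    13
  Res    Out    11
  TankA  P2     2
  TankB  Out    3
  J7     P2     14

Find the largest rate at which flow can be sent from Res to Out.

Augment Res→Out: bottleneck 11, flow now 11.
Augment Res→J7→J1→Out: bottleneck 9, flow now 20.
Augment Res→J7→TankB→Out: bottleneck 3, flow now 23.
Augment Res→P2→J1→Out: bottleneck 4, flow now 27.
Augment Res→P2→J1→J6→Out: bottleneck 1, flow now 28.
No augmenting path remains; maximum flow = 28.
In the residual graph, reachable from Res: {Res, J7, P2}.
Min-cut edges: Res→Out (11), J7→J1 (9), J7→TankB (3), P2→J1 (5); capacity 11 + 9 + 3 + 5 = 28.
This cut is saturated, so no flow can exceed 28.

28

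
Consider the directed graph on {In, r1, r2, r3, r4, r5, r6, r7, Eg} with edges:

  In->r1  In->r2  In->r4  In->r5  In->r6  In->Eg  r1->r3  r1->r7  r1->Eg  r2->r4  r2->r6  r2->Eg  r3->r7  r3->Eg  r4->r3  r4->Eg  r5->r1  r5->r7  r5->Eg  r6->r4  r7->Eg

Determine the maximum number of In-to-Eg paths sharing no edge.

Assign every edge capacity 1; by Menger, the answer equals the max flow.
Path In→Eg (+1); total 1.
Path In→r1→Eg (+1); total 2.
Path In→r2→Eg (+1); total 3.
Path In→r4→Eg (+1); total 4.
Path In→r5→Eg (+1); total 5.
Path In→r6→r4→r3→Eg (+1); total 6.
No residual In→Eg path; max flow = 6.
Certifying cut of size 6: {In→Eg, In→r1, In→r2, In→r4, In→r5, In→r6}.

6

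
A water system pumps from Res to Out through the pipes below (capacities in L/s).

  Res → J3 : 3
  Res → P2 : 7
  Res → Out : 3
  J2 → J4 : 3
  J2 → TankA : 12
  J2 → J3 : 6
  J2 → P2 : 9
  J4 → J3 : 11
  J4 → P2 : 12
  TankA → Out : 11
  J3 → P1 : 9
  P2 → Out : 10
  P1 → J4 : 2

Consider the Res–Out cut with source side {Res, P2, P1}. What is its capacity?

Edges leaving {Res, P2, P1}: Res→J3 (3), Res→Out (3), P2→Out (10), P1→J4 (2).
Cut capacity = 3 + 3 + 10 + 2 = 18.

18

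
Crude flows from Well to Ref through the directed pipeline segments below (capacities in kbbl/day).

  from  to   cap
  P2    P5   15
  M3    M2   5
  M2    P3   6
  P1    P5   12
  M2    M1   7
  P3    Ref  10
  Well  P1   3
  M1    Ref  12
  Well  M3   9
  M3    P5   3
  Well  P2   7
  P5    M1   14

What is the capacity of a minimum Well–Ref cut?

17

Augment Well→P2→P5→M1→Ref: bottleneck 7, flow now 7.
Augment Well→M3→P5→M1→Ref: bottleneck 3, flow now 10.
Augment Well→M3→M2→P3→Ref: bottleneck 5, flow now 15.
Augment Well→P1→P5→M1→Ref: bottleneck 2, flow now 17.
No augmenting path remains; maximum flow = 17.
By max-flow min-cut, the minimum cut capacity equals the max flow.
In the residual graph, reachable from Well: {Well, P2, M3, P1, P5, M1}.
Min-cut edges: M3→M2 (5), M1→Ref (12); capacity 5 + 12 = 17.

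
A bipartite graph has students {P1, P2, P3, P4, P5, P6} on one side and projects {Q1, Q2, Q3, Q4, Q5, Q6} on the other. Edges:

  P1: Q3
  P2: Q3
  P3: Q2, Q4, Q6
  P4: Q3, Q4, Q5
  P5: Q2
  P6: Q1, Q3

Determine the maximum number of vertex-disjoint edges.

Unit-capacity flow: source→left, listed edges, right→sink; max matching = max flow.
Augmenting path P1→Q3 (+1); matched 1.
Augmenting path P3→Q2 (+1); matched 2.
Augmenting path P4→Q4 (+1); matched 3.
Augmenting path P6→Q1 (+1); matched 4.
Augmenting path P5→Q2→P3→Q6 (+1); matched 5.
No augmenting path remains; maximum matching = 5.
König certificate: {P3, P4, P5, P6, Q3} is a vertex cover of size 5 (every listed pair touches it), so no matching can be larger.

5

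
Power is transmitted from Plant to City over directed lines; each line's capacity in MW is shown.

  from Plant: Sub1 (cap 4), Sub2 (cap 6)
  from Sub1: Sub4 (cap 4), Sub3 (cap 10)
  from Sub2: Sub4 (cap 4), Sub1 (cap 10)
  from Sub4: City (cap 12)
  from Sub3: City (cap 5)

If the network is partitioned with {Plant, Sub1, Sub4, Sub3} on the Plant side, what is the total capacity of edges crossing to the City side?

23

Edges leaving {Plant, Sub1, Sub4, Sub3}: Plant→Sub2 (6), Sub4→City (12), Sub3→City (5).
Cut capacity = 6 + 12 + 5 = 23.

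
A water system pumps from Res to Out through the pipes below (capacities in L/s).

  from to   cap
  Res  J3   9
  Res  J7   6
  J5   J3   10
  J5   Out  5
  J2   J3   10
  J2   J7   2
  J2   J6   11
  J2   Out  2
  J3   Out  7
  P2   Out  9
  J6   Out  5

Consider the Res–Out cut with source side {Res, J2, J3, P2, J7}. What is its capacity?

Edges leaving {Res, J2, J3, P2, J7}: J2→J6 (11), J2→Out (2), J3→Out (7), P2→Out (9).
Cut capacity = 11 + 2 + 7 + 9 = 29.

29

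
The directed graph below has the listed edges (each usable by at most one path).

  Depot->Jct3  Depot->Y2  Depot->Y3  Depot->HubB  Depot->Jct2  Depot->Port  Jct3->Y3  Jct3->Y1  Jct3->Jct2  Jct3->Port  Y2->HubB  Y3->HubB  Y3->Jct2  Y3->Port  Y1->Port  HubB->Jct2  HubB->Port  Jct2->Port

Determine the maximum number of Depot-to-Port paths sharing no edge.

Assign every edge capacity 1; by Menger, the answer equals the max flow.
Path Depot→Port (+1); total 1.
Path Depot→Jct3→Port (+1); total 2.
Path Depot→Y3→Port (+1); total 3.
Path Depot→HubB→Port (+1); total 4.
Path Depot→Jct2→Port (+1); total 5.
No residual Depot→Port path; max flow = 5.
Certifying cut of size 5: {Depot→Jct3, Depot→Port, Depot→Y3, HubB→Port, Jct2→Port}.

5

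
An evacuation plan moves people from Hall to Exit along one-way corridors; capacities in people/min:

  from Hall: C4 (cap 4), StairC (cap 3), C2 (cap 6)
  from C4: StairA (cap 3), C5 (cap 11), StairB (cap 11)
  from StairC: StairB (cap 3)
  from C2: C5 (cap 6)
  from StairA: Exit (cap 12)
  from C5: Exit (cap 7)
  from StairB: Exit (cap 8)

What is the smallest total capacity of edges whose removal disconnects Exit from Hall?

13

Augment Hall→C4→StairA→Exit: bottleneck 3, flow now 3.
Augment Hall→C4→C5→Exit: bottleneck 1, flow now 4.
Augment Hall→StairC→StairB→Exit: bottleneck 3, flow now 7.
Augment Hall→C2→C5→Exit: bottleneck 6, flow now 13.
No augmenting path remains; maximum flow = 13.
By max-flow min-cut, the minimum cut capacity equals the max flow.
In the residual graph, reachable from Hall: {Hall}.
Min-cut edges: Hall→C4 (4), Hall→StairC (3), Hall→C2 (6); capacity 4 + 3 + 6 = 13.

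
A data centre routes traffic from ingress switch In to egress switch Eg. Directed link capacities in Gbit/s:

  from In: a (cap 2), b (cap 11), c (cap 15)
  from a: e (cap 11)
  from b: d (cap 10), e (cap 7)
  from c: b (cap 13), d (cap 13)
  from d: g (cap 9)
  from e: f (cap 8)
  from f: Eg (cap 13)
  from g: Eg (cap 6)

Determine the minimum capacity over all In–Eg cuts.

14

Augment In→a→e→f→Eg: bottleneck 2, flow now 2.
Augment In→b→d→g→Eg: bottleneck 6, flow now 8.
Augment In→b→e→f→Eg: bottleneck 5, flow now 13.
Augment In→c→b→e→f→Eg: bottleneck 1, flow now 14.
No augmenting path remains; maximum flow = 14.
By max-flow min-cut, the minimum cut capacity equals the max flow.
In the residual graph, reachable from In: {In, a, b, c, d, e, g}.
Min-cut edges: e→f (8), g→Eg (6); capacity 8 + 6 = 14.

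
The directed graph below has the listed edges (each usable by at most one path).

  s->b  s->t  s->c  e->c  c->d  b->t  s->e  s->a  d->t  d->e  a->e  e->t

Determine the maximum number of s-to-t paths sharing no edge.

Assign every edge capacity 1; by Menger, the answer equals the max flow.
Path s→t (+1); total 1.
Path s→b→t (+1); total 2.
Path s→e→t (+1); total 3.
Path s→c→d→t (+1); total 4.
No residual s→t path; max flow = 4.
Certifying cut of size 4: {c→d, e→t, s→b, s→t}.

4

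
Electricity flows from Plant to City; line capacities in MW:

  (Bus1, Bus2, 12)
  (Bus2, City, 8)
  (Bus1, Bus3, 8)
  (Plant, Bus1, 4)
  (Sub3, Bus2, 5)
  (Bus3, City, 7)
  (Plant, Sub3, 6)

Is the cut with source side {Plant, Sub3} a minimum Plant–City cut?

Yes — it is a minimum cut (capacity 9).

Given cut capacity: 4 + 5 = 9.
Augment Plant→Bus1→Bus2→City: bottleneck 4, flow now 4.
Augment Plant→Sub3→Bus2→City: bottleneck 4, flow now 8.
Augment Plant→Sub3→Bus2→Bus1→Bus3→City: bottleneck 1, flow now 9. (uses reverse residual edge)
No augmenting path remains; maximum flow = 9.
Cut capacity 9 equals the max flow, so it is a minimum cut.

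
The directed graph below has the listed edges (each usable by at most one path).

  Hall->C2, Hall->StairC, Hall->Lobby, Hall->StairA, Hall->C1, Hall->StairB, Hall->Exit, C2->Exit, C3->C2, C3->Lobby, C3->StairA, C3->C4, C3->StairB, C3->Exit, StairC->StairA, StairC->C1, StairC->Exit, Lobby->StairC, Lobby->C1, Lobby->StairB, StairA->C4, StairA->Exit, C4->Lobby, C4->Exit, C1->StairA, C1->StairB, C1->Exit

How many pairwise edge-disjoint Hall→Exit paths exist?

6

Assign every edge capacity 1; by Menger, the answer equals the max flow.
Path Hall→Exit (+1); total 1.
Path Hall→C2→Exit (+1); total 2.
Path Hall→StairC→Exit (+1); total 3.
Path Hall→StairA→Exit (+1); total 4.
Path Hall→C1→Exit (+1); total 5.
Path Hall→Lobby→StairC→StairA→C4→Exit (+1); total 6.
No residual Hall→Exit path; max flow = 6.
Certifying cut of size 6: {Hall→C1, Hall→C2, Hall→Exit, Hall→Lobby, Hall→StairA, Hall→StairC}.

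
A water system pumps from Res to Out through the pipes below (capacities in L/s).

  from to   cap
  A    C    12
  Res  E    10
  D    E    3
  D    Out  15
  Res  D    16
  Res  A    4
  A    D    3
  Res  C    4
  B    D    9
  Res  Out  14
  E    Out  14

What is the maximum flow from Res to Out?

42

Augment Res→Out: bottleneck 14, flow now 14.
Augment Res→D→Out: bottleneck 15, flow now 29.
Augment Res→E→Out: bottleneck 10, flow now 39.
Augment Res→D→E→Out: bottleneck 1, flow now 40.
Augment Res→A→D→E→Out: bottleneck 2, flow now 42.
No augmenting path remains; maximum flow = 42.
In the residual graph, reachable from Res: {Res, A, C, D}.
Min-cut edges: Res→E (10), Res→Out (14), D→E (3), D→Out (15); capacity 10 + 14 + 3 + 15 = 42.
This cut is saturated, so no flow can exceed 42.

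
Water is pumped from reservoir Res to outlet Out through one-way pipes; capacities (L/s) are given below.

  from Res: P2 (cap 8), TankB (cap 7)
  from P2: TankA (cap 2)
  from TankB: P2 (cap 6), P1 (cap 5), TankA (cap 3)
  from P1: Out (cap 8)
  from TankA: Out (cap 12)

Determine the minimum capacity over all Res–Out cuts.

9

Augment Res→P2→TankA→Out: bottleneck 2, flow now 2.
Augment Res→TankB→P1→Out: bottleneck 5, flow now 7.
Augment Res→TankB→TankA→Out: bottleneck 2, flow now 9.
No augmenting path remains; maximum flow = 9.
By max-flow min-cut, the minimum cut capacity equals the max flow.
In the residual graph, reachable from Res: {Res, P2}.
Min-cut edges: Res→TankB (7), P2→TankA (2); capacity 7 + 2 = 9.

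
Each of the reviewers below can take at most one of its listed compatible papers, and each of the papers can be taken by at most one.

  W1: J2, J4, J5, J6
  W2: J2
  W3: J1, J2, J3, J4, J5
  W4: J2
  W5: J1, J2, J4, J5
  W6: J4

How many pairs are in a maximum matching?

5

Unit-capacity flow: source→left, listed edges, right→sink; max matching = max flow.
Augmenting path W1→J2 (+1); matched 1.
Augmenting path W3→J1 (+1); matched 2.
Augmenting path W5→J4 (+1); matched 3.
Augmenting path W2→J2→W1→J5 (+1); matched 4.
Augmenting path W6→J4→W5→J1→W3→J3 (+1); matched 5.
No augmenting path remains; maximum matching = 5.
König certificate: {W1, W3, W5, W6, J2} is a vertex cover of size 5 (every listed pair touches it), so no matching can be larger.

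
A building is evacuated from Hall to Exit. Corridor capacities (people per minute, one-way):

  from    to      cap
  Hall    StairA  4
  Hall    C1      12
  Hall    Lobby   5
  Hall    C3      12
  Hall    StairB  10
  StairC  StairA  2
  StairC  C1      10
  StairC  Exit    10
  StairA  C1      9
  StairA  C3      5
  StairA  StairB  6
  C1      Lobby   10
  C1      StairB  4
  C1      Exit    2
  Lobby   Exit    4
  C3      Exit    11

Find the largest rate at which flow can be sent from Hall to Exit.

Augment Hall→C1→Exit: bottleneck 2, flow now 2.
Augment Hall→Lobby→Exit: bottleneck 4, flow now 6.
Augment Hall→C3→Exit: bottleneck 11, flow now 17.
No augmenting path remains; maximum flow = 17.
In the residual graph, reachable from Hall: {Hall, StairA, C1, Lobby, C3, StairB}.
Min-cut edges: C1→Exit (2), Lobby→Exit (4), C3→Exit (11); capacity 2 + 4 + 11 = 17.
This cut is saturated, so no flow can exceed 17.

17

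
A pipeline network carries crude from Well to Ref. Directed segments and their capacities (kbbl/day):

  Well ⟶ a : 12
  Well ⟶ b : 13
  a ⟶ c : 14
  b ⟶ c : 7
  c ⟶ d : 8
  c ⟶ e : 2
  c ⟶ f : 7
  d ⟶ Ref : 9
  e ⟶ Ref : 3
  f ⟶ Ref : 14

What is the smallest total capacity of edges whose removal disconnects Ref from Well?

Augment Well→a→c→d→Ref: bottleneck 8, flow now 8.
Augment Well→a→c→e→Ref: bottleneck 2, flow now 10.
Augment Well→a→c→f→Ref: bottleneck 2, flow now 12.
Augment Well→b→c→f→Ref: bottleneck 5, flow now 17.
No augmenting path remains; maximum flow = 17.
By max-flow min-cut, the minimum cut capacity equals the max flow.
In the residual graph, reachable from Well: {Well, a, b, c}.
Min-cut edges: c→d (8), c→e (2), c→f (7); capacity 8 + 2 + 7 = 17.

17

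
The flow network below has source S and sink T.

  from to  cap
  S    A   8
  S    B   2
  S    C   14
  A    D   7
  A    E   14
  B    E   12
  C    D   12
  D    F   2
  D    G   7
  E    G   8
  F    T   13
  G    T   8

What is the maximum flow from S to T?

Augment S→A→D→F→T: bottleneck 2, flow now 2.
Augment S→A→D→G→T: bottleneck 5, flow now 7.
Augment S→A→E→G→T: bottleneck 1, flow now 8.
Augment S→B→E→G→T: bottleneck 2, flow now 10.
No augmenting path remains; maximum flow = 10.
In the residual graph, reachable from S: {S, A, B, C, D, E, G}.
Min-cut edges: D→F (2), G→T (8); capacity 2 + 8 = 10.
This cut is saturated, so no flow can exceed 10.

10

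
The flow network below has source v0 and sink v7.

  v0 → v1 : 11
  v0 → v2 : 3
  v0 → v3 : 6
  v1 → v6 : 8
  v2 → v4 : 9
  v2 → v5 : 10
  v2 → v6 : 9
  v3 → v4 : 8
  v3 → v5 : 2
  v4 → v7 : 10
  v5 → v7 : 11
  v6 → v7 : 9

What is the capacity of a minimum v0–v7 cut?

17

Augment v0→v1→v6→v7: bottleneck 8, flow now 8.
Augment v0→v2→v4→v7: bottleneck 3, flow now 11.
Augment v0→v3→v4→v7: bottleneck 6, flow now 17.
No augmenting path remains; maximum flow = 17.
By max-flow min-cut, the minimum cut capacity equals the max flow.
In the residual graph, reachable from v0: {v0, v1}.
Min-cut edges: v0→v2 (3), v0→v3 (6), v1→v6 (8); capacity 3 + 6 + 8 = 17.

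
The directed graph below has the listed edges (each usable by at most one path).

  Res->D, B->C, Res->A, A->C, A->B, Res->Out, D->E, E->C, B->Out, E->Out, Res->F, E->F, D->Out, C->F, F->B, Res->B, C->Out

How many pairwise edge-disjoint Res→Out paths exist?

Assign every edge capacity 1; by Menger, the answer equals the max flow.
Path Res→Out (+1); total 1.
Path Res→B→Out (+1); total 2.
Path Res→D→Out (+1); total 3.
Path Res→A→C→Out (+1); total 4.
No residual Res→Out path; max flow = 4.
Certifying cut of size 4: {B→Out, C→Out, Res→D, Res→Out}.

4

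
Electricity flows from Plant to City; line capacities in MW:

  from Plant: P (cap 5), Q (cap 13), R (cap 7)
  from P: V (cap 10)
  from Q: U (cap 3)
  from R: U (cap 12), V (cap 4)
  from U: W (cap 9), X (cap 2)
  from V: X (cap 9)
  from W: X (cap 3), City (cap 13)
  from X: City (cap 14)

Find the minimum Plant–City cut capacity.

15

Augment Plant→P→V→X→City: bottleneck 5, flow now 5.
Augment Plant→Q→U→W→City: bottleneck 3, flow now 8.
Augment Plant→R→U→W→City: bottleneck 6, flow now 14.
Augment Plant→R→U→X→City: bottleneck 1, flow now 15.
No augmenting path remains; maximum flow = 15.
By max-flow min-cut, the minimum cut capacity equals the max flow.
In the residual graph, reachable from Plant: {Plant, Q}.
Min-cut edges: Plant→P (5), Plant→R (7), Q→U (3); capacity 5 + 7 + 3 = 15.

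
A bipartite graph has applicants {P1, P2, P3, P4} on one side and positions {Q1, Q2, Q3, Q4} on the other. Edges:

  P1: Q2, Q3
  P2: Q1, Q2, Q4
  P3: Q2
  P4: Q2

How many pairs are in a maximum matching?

Unit-capacity flow: source→left, listed edges, right→sink; max matching = max flow.
Augmenting path P1→Q2 (+1); matched 1.
Augmenting path P2→Q1 (+1); matched 2.
Augmenting path P3→Q2→P1→Q3 (+1); matched 3.
No augmenting path remains; maximum matching = 3.
König certificate: {P1, P2, Q2} is a vertex cover of size 3 (every listed pair touches it), so no matching can be larger.

3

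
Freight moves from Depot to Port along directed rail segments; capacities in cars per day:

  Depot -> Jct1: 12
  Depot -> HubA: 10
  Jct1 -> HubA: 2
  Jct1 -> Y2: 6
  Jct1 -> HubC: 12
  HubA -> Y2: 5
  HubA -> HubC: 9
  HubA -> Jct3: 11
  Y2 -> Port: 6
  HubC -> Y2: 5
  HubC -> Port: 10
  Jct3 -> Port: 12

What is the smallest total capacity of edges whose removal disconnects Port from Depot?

Augment Depot→Jct1→Y2→Port: bottleneck 6, flow now 6.
Augment Depot→Jct1→HubC→Port: bottleneck 6, flow now 12.
Augment Depot→HubA→HubC→Port: bottleneck 4, flow now 16.
Augment Depot→HubA→Jct3→Port: bottleneck 6, flow now 22.
No augmenting path remains; maximum flow = 22.
By max-flow min-cut, the minimum cut capacity equals the max flow.
In the residual graph, reachable from Depot: {Depot}.
Min-cut edges: Depot→Jct1 (12), Depot→HubA (10); capacity 12 + 10 = 22.

22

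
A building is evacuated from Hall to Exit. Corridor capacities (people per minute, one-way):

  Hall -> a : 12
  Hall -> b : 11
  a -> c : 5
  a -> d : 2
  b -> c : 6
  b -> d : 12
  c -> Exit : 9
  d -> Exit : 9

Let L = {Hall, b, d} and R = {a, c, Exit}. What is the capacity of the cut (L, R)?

27

Edges leaving {Hall, b, d}: Hall→a (12), b→c (6), d→Exit (9).
Cut capacity = 12 + 6 + 9 = 27.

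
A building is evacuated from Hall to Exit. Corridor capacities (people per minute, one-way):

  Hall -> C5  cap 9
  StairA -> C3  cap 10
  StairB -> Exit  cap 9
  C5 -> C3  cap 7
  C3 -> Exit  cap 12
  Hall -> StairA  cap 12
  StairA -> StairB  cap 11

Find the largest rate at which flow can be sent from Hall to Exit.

Augment Hall→C5→C3→Exit: bottleneck 7, flow now 7.
Augment Hall→StairA→C3→Exit: bottleneck 5, flow now 12.
Augment Hall→StairA→StairB→Exit: bottleneck 7, flow now 19.
No augmenting path remains; maximum flow = 19.
In the residual graph, reachable from Hall: {Hall, C5}.
Min-cut edges: Hall→StairA (12), C5→C3 (7); capacity 12 + 7 = 19.
This cut is saturated, so no flow can exceed 19.

19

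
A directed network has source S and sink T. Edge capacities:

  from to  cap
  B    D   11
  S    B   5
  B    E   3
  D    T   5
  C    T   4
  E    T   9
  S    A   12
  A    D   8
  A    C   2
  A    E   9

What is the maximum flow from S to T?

Augment S→A→C→T: bottleneck 2, flow now 2.
Augment S→A→D→T: bottleneck 5, flow now 7.
Augment S→A→E→T: bottleneck 5, flow now 12.
Augment S→B→E→T: bottleneck 3, flow now 15.
Augment S→B→D→A→E→T: bottleneck 1, flow now 16. (uses reverse residual edge)
No augmenting path remains; maximum flow = 16.
In the residual graph, reachable from S: {S, A, B, D, E}.
Min-cut edges: A→C (2), D→T (5), E→T (9); capacity 2 + 5 + 9 = 16.
This cut is saturated, so no flow can exceed 16.

16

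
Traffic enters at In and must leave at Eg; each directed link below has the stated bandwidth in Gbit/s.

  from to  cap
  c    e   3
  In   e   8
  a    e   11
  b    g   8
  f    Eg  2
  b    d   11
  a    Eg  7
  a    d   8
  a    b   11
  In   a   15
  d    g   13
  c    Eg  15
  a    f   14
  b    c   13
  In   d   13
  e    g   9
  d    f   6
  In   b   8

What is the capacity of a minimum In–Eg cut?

22

Augment In→a→Eg: bottleneck 7, flow now 7.
Augment In→a→f→Eg: bottleneck 2, flow now 9.
Augment In→b→c→Eg: bottleneck 8, flow now 17.
Augment In→a→b→c→Eg: bottleneck 5, flow now 22.
No augmenting path remains; maximum flow = 22.
By max-flow min-cut, the minimum cut capacity equals the max flow.
In the residual graph, reachable from In: {In, a, b, d, e, f, g}.
Min-cut edges: a→Eg (7), b→c (13), f→Eg (2); capacity 7 + 13 + 2 = 22.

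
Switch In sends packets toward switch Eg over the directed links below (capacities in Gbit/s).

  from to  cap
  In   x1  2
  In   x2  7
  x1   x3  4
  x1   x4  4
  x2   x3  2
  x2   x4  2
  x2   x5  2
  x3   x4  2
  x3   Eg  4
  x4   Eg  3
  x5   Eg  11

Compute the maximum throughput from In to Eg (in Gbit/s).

8

Augment In→x1→x3→Eg: bottleneck 2, flow now 2.
Augment In→x2→x3→Eg: bottleneck 2, flow now 4.
Augment In→x2→x4→Eg: bottleneck 2, flow now 6.
Augment In→x2→x5→Eg: bottleneck 2, flow now 8.
No augmenting path remains; maximum flow = 8.
In the residual graph, reachable from In: {In, x2}.
Min-cut edges: In→x1 (2), x2→x3 (2), x2→x4 (2), x2→x5 (2); capacity 2 + 2 + 2 + 2 = 8.
This cut is saturated, so no flow can exceed 8.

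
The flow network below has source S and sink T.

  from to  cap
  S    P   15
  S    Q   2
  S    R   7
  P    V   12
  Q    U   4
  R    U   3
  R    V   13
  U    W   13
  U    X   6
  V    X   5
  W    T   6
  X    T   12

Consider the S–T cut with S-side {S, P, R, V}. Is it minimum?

Given cut capacity: 2 + 3 + 5 = 10.
Augment S→P→V→X→T: bottleneck 5, flow now 5.
Augment S→Q→U→W→T: bottleneck 2, flow now 7.
Augment S→R→U→W→T: bottleneck 3, flow now 10.
No augmenting path remains; maximum flow = 10.
Cut capacity 10 equals the max flow, so it is a minimum cut.

Yes — it is a minimum cut (capacity 10).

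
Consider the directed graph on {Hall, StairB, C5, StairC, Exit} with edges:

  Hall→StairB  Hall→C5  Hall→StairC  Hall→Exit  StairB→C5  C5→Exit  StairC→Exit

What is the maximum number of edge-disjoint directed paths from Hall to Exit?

3

Assign every edge capacity 1; by Menger, the answer equals the max flow.
Path Hall→Exit (+1); total 1.
Path Hall→C5→Exit (+1); total 2.
Path Hall→StairC→Exit (+1); total 3.
No residual Hall→Exit path; max flow = 3.
Certifying cut of size 3: {C5→Exit, Hall→Exit, Hall→StairC}.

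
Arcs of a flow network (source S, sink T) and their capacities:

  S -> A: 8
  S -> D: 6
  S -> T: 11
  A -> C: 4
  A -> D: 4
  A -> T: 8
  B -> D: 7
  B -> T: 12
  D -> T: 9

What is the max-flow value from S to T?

Augment S→T: bottleneck 11, flow now 11.
Augment S→A→T: bottleneck 8, flow now 19.
Augment S→D→T: bottleneck 6, flow now 25.
No augmenting path remains; maximum flow = 25.
In the residual graph, reachable from S: {S}.
Min-cut edges: S→A (8), S→D (6), S→T (11); capacity 8 + 6 + 11 = 25.
This cut is saturated, so no flow can exceed 25.

25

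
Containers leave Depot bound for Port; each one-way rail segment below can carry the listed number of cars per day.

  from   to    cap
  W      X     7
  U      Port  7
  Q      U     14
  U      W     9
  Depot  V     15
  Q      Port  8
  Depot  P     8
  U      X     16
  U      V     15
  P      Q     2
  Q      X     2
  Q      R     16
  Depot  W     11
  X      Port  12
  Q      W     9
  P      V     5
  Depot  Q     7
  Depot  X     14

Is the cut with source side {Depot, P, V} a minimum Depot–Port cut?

Given cut capacity: 7 + 11 + 14 + 2 = 34.
Augment Depot→Q→Port: bottleneck 7, flow now 7.
Augment Depot→X→Port: bottleneck 12, flow now 19.
Augment Depot→P→Q→Port: bottleneck 1, flow now 20.
Augment Depot→P→Q→U→Port: bottleneck 1, flow now 21.
No augmenting path remains; maximum flow = 21.
In the residual graph, reachable from Depot: {Depot, P, V, W, X}.
Min-cut edges: Depot→Q (7), P→Q (2), X→Port (12); capacity 7 + 2 + 12 = 21.
Cut capacity 34 exceeds the max flow 21, so it is not minimum.

No — its capacity is 34, but the minimum cut has capacity 21.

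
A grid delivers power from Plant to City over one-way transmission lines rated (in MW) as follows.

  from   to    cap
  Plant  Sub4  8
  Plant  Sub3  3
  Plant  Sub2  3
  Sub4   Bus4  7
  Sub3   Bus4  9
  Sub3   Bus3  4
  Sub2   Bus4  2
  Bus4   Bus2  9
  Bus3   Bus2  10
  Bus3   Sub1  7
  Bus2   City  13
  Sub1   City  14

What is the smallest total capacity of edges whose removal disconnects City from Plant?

Augment Plant→Sub4→Bus4→Bus2→City: bottleneck 7, flow now 7.
Augment Plant→Sub3→Bus4→Bus2→City: bottleneck 2, flow now 9.
Augment Plant→Sub3→Bus3→Bus2→City: bottleneck 1, flow now 10.
Augment Plant→Sub2→Bus4→Sub3→Bus3→Bus2→City: bottleneck 2, flow now 12. (uses reverse residual edge)
No augmenting path remains; maximum flow = 12.
By max-flow min-cut, the minimum cut capacity equals the max flow.
In the residual graph, reachable from Plant: {Plant, Sub4, Sub2}.
Min-cut edges: Plant→Sub3 (3), Sub4→Bus4 (7), Sub2→Bus4 (2); capacity 3 + 7 + 2 = 12.

12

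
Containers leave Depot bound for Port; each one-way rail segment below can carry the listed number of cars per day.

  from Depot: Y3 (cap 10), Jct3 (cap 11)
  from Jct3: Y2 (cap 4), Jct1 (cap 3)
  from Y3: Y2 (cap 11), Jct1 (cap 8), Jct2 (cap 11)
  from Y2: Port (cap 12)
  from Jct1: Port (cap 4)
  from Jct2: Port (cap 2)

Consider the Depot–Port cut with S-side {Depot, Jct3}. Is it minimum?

Given cut capacity: 10 + 4 + 3 = 17.
Augment Depot→Jct3→Y2→Port: bottleneck 4, flow now 4.
Augment Depot→Jct3→Jct1→Port: bottleneck 3, flow now 7.
Augment Depot→Y3→Y2→Port: bottleneck 8, flow now 15.
Augment Depot→Y3→Jct1→Port: bottleneck 1, flow now 16.
Augment Depot→Y3→Jct2→Port: bottleneck 1, flow now 17.
No augmenting path remains; maximum flow = 17.
Cut capacity 17 equals the max flow, so it is a minimum cut.

Yes — it is a minimum cut (capacity 17).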